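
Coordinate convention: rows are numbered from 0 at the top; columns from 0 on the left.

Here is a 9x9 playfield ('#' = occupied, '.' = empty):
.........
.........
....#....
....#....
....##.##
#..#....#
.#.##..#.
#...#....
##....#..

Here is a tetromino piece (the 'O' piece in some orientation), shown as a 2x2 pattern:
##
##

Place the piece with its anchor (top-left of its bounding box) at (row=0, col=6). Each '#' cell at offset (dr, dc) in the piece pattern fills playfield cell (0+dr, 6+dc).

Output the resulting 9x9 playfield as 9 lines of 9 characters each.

Fill (0+0,6+0) = (0,6)
Fill (0+0,6+1) = (0,7)
Fill (0+1,6+0) = (1,6)
Fill (0+1,6+1) = (1,7)

Answer: ......##.
......##.
....#....
....#....
....##.##
#..#....#
.#.##..#.
#...#....
##....#..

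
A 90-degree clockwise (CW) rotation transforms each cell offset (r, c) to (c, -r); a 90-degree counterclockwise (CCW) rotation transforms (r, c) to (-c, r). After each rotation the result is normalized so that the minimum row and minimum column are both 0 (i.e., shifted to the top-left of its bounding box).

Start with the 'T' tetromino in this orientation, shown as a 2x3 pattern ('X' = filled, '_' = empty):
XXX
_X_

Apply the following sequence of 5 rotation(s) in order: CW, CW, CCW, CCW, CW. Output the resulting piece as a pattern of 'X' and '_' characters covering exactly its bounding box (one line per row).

Start:
XXX
_X_
After rotation 1 (CW):
_X
XX
_X
After rotation 2 (CW):
_X_
XXX
After rotation 3 (CCW):
_X
XX
_X
After rotation 4 (CCW):
XXX
_X_
After rotation 5 (CW):
_X
XX
_X

Answer: _X
XX
_X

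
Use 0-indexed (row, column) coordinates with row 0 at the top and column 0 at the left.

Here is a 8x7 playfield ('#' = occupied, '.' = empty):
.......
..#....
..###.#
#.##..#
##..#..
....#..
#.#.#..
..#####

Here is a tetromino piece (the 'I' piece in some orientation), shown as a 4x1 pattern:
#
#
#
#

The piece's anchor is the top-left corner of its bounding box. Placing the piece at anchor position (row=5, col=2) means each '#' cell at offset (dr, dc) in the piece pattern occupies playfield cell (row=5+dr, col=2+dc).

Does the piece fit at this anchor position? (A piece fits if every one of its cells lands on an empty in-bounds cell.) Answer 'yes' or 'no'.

Answer: no

Derivation:
Check each piece cell at anchor (5, 2):
  offset (0,0) -> (5,2): empty -> OK
  offset (1,0) -> (6,2): occupied ('#') -> FAIL
  offset (2,0) -> (7,2): occupied ('#') -> FAIL
  offset (3,0) -> (8,2): out of bounds -> FAIL
All cells valid: no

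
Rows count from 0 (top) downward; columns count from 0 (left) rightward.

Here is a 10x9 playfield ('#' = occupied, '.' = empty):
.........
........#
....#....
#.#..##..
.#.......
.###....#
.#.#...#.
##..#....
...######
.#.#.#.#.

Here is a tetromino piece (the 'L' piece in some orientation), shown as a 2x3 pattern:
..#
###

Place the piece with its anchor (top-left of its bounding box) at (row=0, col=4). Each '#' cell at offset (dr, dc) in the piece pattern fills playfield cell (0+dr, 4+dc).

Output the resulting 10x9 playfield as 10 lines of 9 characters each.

Fill (0+0,4+2) = (0,6)
Fill (0+1,4+0) = (1,4)
Fill (0+1,4+1) = (1,5)
Fill (0+1,4+2) = (1,6)

Answer: ......#..
....###.#
....#....
#.#..##..
.#.......
.###....#
.#.#...#.
##..#....
...######
.#.#.#.#.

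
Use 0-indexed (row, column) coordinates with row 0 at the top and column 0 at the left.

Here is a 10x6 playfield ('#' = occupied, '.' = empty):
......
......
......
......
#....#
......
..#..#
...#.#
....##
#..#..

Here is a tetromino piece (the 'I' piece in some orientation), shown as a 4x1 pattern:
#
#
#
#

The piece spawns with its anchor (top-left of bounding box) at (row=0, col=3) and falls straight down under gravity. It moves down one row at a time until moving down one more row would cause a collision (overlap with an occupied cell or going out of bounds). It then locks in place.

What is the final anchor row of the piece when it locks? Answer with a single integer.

Answer: 3

Derivation:
Spawn at (row=0, col=3). Try each row:
  row 0: fits
  row 1: fits
  row 2: fits
  row 3: fits
  row 4: blocked -> lock at row 3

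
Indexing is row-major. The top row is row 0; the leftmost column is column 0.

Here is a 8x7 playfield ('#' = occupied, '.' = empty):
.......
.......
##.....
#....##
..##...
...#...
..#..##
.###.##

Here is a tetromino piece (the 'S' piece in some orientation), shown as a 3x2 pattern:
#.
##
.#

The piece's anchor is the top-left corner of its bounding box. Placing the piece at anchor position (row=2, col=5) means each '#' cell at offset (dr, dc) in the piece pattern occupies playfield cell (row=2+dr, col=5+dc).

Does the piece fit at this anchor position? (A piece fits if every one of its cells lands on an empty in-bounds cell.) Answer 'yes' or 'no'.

Answer: no

Derivation:
Check each piece cell at anchor (2, 5):
  offset (0,0) -> (2,5): empty -> OK
  offset (1,0) -> (3,5): occupied ('#') -> FAIL
  offset (1,1) -> (3,6): occupied ('#') -> FAIL
  offset (2,1) -> (4,6): empty -> OK
All cells valid: no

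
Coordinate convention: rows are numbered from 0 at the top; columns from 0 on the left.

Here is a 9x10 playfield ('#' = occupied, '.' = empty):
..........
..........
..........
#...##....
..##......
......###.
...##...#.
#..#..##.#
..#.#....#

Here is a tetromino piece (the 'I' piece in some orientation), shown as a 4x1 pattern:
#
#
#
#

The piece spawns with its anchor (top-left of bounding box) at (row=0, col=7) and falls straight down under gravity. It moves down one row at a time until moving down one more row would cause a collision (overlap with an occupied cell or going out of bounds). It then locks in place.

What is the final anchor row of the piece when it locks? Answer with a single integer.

Spawn at (row=0, col=7). Try each row:
  row 0: fits
  row 1: fits
  row 2: blocked -> lock at row 1

Answer: 1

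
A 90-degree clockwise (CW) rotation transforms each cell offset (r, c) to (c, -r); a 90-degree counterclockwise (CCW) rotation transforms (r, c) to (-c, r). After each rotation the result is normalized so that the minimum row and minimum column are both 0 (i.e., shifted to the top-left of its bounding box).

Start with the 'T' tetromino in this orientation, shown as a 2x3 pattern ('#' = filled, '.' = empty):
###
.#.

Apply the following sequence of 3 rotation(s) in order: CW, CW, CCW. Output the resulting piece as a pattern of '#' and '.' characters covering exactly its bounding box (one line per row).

Start:
###
.#.
After rotation 1 (CW):
.#
##
.#
After rotation 2 (CW):
.#.
###
After rotation 3 (CCW):
.#
##
.#

Answer: .#
##
.#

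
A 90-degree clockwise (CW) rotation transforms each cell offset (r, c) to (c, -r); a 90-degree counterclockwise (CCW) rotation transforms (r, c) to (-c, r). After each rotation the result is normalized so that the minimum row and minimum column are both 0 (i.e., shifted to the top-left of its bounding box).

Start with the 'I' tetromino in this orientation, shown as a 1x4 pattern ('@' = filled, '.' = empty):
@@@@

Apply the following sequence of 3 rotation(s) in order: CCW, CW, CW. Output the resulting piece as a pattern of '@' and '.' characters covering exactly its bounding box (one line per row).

Start:
@@@@
After rotation 1 (CCW):
@
@
@
@
After rotation 2 (CW):
@@@@
After rotation 3 (CW):
@
@
@
@

Answer: @
@
@
@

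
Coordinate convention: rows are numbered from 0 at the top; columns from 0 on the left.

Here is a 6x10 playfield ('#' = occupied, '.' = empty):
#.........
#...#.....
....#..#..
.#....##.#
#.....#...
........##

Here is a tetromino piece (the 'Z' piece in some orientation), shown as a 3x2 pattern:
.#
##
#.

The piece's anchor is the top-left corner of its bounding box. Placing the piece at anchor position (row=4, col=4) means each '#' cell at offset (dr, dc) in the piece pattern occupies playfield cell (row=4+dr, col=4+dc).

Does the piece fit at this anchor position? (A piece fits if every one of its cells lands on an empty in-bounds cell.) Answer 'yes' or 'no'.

Answer: no

Derivation:
Check each piece cell at anchor (4, 4):
  offset (0,1) -> (4,5): empty -> OK
  offset (1,0) -> (5,4): empty -> OK
  offset (1,1) -> (5,5): empty -> OK
  offset (2,0) -> (6,4): out of bounds -> FAIL
All cells valid: no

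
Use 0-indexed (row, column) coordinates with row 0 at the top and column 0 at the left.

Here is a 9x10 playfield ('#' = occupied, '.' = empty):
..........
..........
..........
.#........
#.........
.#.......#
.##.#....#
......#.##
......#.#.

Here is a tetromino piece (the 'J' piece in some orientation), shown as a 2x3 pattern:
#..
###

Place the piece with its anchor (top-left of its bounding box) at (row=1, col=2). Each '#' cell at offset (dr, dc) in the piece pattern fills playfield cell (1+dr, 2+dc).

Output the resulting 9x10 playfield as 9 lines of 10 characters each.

Answer: ..........
..#.......
..###.....
.#........
#.........
.#.......#
.##.#....#
......#.##
......#.#.

Derivation:
Fill (1+0,2+0) = (1,2)
Fill (1+1,2+0) = (2,2)
Fill (1+1,2+1) = (2,3)
Fill (1+1,2+2) = (2,4)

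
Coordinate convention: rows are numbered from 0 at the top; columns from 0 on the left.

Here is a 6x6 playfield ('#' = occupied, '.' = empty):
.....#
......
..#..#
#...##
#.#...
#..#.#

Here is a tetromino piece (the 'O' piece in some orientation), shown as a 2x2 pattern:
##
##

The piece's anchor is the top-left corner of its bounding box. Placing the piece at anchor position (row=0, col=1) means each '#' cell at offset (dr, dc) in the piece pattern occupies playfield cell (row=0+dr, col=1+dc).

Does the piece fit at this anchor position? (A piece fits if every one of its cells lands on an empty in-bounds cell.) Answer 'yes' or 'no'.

Check each piece cell at anchor (0, 1):
  offset (0,0) -> (0,1): empty -> OK
  offset (0,1) -> (0,2): empty -> OK
  offset (1,0) -> (1,1): empty -> OK
  offset (1,1) -> (1,2): empty -> OK
All cells valid: yes

Answer: yes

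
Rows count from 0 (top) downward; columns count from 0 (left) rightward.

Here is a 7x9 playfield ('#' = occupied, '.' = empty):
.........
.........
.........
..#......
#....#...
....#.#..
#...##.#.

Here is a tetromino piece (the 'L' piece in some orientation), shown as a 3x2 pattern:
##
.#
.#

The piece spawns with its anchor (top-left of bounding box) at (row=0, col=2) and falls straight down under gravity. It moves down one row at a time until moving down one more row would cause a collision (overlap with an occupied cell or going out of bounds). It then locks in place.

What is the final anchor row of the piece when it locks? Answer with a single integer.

Answer: 2

Derivation:
Spawn at (row=0, col=2). Try each row:
  row 0: fits
  row 1: fits
  row 2: fits
  row 3: blocked -> lock at row 2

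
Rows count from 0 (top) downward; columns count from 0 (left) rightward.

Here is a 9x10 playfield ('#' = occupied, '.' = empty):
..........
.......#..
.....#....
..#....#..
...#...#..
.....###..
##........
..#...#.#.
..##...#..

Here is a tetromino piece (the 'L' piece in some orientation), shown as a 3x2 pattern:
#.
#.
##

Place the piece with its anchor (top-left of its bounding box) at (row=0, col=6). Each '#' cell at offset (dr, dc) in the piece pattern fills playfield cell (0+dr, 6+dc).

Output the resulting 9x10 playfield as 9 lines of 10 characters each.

Fill (0+0,6+0) = (0,6)
Fill (0+1,6+0) = (1,6)
Fill (0+2,6+0) = (2,6)
Fill (0+2,6+1) = (2,7)

Answer: ......#...
......##..
.....###..
..#....#..
...#...#..
.....###..
##........
..#...#.#.
..##...#..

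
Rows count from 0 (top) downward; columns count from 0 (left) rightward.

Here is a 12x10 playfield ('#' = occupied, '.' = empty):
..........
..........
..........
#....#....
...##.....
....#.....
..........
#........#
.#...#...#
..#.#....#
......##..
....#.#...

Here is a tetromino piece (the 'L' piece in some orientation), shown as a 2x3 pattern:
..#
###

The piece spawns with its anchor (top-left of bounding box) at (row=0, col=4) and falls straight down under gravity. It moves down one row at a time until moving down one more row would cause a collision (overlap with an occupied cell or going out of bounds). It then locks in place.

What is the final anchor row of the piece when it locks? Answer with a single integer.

Answer: 1

Derivation:
Spawn at (row=0, col=4). Try each row:
  row 0: fits
  row 1: fits
  row 2: blocked -> lock at row 1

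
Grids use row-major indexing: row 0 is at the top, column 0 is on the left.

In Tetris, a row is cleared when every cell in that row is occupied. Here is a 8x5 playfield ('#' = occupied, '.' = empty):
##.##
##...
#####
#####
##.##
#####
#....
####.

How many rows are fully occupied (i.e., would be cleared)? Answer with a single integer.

Check each row:
  row 0: 1 empty cell -> not full
  row 1: 3 empty cells -> not full
  row 2: 0 empty cells -> FULL (clear)
  row 3: 0 empty cells -> FULL (clear)
  row 4: 1 empty cell -> not full
  row 5: 0 empty cells -> FULL (clear)
  row 6: 4 empty cells -> not full
  row 7: 1 empty cell -> not full
Total rows cleared: 3

Answer: 3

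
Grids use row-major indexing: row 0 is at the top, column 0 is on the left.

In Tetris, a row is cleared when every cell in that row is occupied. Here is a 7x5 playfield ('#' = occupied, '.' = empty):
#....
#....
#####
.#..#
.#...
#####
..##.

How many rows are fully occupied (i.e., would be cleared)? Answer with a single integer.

Answer: 2

Derivation:
Check each row:
  row 0: 4 empty cells -> not full
  row 1: 4 empty cells -> not full
  row 2: 0 empty cells -> FULL (clear)
  row 3: 3 empty cells -> not full
  row 4: 4 empty cells -> not full
  row 5: 0 empty cells -> FULL (clear)
  row 6: 3 empty cells -> not full
Total rows cleared: 2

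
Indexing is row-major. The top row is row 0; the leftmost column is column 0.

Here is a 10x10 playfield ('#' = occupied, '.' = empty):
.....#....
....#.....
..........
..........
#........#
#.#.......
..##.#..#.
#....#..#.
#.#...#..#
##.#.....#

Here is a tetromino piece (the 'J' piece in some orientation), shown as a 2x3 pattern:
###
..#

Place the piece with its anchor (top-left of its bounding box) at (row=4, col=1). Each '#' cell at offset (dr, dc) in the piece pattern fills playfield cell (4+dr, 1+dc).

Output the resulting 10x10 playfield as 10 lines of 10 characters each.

Fill (4+0,1+0) = (4,1)
Fill (4+0,1+1) = (4,2)
Fill (4+0,1+2) = (4,3)
Fill (4+1,1+2) = (5,3)

Answer: .....#....
....#.....
..........
..........
####.....#
#.##......
..##.#..#.
#....#..#.
#.#...#..#
##.#.....#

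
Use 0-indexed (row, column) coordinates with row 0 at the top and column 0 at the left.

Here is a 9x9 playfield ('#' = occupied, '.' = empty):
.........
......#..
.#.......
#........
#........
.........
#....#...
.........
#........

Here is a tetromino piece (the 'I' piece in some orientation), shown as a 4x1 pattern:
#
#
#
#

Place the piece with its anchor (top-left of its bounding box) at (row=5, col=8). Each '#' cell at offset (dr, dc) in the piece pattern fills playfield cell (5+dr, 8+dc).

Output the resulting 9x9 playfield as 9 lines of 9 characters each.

Fill (5+0,8+0) = (5,8)
Fill (5+1,8+0) = (6,8)
Fill (5+2,8+0) = (7,8)
Fill (5+3,8+0) = (8,8)

Answer: .........
......#..
.#.......
#........
#........
........#
#....#..#
........#
#.......#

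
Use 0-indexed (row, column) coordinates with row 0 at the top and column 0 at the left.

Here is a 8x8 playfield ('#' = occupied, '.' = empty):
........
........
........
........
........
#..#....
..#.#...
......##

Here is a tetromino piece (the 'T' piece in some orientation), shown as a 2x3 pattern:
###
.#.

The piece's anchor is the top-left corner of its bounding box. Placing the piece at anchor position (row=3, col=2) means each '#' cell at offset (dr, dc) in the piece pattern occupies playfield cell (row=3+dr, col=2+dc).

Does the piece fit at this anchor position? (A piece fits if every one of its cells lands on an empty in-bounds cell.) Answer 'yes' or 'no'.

Check each piece cell at anchor (3, 2):
  offset (0,0) -> (3,2): empty -> OK
  offset (0,1) -> (3,3): empty -> OK
  offset (0,2) -> (3,4): empty -> OK
  offset (1,1) -> (4,3): empty -> OK
All cells valid: yes

Answer: yes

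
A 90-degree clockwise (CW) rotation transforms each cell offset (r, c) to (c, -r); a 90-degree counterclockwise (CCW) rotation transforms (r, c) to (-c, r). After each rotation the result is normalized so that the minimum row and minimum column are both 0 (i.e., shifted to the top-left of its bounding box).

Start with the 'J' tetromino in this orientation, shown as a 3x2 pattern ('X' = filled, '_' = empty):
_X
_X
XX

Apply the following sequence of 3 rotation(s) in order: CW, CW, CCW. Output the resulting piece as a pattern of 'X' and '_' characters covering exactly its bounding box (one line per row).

Answer: X__
XXX

Derivation:
Start:
_X
_X
XX
After rotation 1 (CW):
X__
XXX
After rotation 2 (CW):
XX
X_
X_
After rotation 3 (CCW):
X__
XXX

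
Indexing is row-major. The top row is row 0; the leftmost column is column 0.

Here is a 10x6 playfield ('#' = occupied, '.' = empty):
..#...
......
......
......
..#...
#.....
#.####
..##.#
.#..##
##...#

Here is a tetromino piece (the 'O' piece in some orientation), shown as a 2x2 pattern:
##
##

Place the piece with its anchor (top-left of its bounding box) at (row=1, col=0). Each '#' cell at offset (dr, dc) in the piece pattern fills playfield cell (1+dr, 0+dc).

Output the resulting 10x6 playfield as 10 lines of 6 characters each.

Fill (1+0,0+0) = (1,0)
Fill (1+0,0+1) = (1,1)
Fill (1+1,0+0) = (2,0)
Fill (1+1,0+1) = (2,1)

Answer: ..#...
##....
##....
......
..#...
#.....
#.####
..##.#
.#..##
##...#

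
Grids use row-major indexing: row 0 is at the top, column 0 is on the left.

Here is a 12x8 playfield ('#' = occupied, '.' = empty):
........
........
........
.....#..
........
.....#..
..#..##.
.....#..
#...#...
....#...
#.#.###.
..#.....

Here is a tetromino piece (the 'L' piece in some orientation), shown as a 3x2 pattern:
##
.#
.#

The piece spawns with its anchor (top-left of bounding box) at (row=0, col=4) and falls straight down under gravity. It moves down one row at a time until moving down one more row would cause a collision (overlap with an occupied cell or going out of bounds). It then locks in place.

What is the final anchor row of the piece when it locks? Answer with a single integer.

Spawn at (row=0, col=4). Try each row:
  row 0: fits
  row 1: blocked -> lock at row 0

Answer: 0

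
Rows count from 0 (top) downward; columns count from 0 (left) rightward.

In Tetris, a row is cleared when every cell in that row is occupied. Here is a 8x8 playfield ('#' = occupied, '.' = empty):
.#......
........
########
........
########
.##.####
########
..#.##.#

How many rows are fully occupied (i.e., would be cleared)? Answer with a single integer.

Answer: 3

Derivation:
Check each row:
  row 0: 7 empty cells -> not full
  row 1: 8 empty cells -> not full
  row 2: 0 empty cells -> FULL (clear)
  row 3: 8 empty cells -> not full
  row 4: 0 empty cells -> FULL (clear)
  row 5: 2 empty cells -> not full
  row 6: 0 empty cells -> FULL (clear)
  row 7: 4 empty cells -> not full
Total rows cleared: 3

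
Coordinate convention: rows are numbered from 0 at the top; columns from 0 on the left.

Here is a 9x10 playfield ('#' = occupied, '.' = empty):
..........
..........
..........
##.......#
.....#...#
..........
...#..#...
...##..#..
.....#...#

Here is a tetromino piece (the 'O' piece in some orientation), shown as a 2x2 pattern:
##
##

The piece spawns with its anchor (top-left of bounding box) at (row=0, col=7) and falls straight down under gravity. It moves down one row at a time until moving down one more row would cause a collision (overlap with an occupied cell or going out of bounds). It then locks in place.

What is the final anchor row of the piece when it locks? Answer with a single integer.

Answer: 5

Derivation:
Spawn at (row=0, col=7). Try each row:
  row 0: fits
  row 1: fits
  row 2: fits
  row 3: fits
  row 4: fits
  row 5: fits
  row 6: blocked -> lock at row 5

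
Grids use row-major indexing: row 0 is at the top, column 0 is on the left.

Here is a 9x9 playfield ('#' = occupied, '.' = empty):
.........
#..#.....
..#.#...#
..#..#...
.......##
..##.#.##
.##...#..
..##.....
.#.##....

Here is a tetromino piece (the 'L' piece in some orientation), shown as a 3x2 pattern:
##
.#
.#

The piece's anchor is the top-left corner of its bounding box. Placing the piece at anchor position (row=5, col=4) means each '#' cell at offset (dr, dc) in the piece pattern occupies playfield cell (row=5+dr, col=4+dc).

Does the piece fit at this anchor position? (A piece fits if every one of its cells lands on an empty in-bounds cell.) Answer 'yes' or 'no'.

Answer: no

Derivation:
Check each piece cell at anchor (5, 4):
  offset (0,0) -> (5,4): empty -> OK
  offset (0,1) -> (5,5): occupied ('#') -> FAIL
  offset (1,1) -> (6,5): empty -> OK
  offset (2,1) -> (7,5): empty -> OK
All cells valid: no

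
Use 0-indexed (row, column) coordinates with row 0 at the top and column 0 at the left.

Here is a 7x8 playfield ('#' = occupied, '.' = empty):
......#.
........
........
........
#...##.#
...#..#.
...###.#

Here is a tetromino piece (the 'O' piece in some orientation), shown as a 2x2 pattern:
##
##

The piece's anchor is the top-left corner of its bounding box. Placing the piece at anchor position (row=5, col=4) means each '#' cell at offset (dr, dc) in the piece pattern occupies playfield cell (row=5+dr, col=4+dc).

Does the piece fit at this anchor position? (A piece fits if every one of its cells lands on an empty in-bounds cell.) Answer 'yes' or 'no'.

Check each piece cell at anchor (5, 4):
  offset (0,0) -> (5,4): empty -> OK
  offset (0,1) -> (5,5): empty -> OK
  offset (1,0) -> (6,4): occupied ('#') -> FAIL
  offset (1,1) -> (6,5): occupied ('#') -> FAIL
All cells valid: no

Answer: no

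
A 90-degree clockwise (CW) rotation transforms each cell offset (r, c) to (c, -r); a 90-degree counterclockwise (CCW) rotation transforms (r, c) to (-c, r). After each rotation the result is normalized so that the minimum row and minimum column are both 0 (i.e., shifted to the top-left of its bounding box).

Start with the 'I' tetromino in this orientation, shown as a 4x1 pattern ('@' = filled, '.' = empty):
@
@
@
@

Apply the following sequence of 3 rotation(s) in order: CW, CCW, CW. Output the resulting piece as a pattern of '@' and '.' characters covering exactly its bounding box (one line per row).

Start:
@
@
@
@
After rotation 1 (CW):
@@@@
After rotation 2 (CCW):
@
@
@
@
After rotation 3 (CW):
@@@@

Answer: @@@@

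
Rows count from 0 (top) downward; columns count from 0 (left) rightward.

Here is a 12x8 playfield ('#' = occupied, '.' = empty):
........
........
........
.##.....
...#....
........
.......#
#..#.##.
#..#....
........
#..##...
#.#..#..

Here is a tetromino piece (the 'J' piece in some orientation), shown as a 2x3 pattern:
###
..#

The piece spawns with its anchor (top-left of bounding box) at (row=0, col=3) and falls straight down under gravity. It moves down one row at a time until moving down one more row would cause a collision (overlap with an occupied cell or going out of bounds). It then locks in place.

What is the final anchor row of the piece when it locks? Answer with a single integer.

Answer: 3

Derivation:
Spawn at (row=0, col=3). Try each row:
  row 0: fits
  row 1: fits
  row 2: fits
  row 3: fits
  row 4: blocked -> lock at row 3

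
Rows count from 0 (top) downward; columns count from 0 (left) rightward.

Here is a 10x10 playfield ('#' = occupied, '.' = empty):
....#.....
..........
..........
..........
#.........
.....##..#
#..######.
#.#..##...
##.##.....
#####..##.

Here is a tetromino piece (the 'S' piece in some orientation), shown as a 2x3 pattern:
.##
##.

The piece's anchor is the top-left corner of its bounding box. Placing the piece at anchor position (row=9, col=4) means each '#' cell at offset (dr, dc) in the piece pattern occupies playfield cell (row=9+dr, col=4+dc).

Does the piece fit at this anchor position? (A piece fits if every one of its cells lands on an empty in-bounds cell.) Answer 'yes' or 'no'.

Answer: no

Derivation:
Check each piece cell at anchor (9, 4):
  offset (0,1) -> (9,5): empty -> OK
  offset (0,2) -> (9,6): empty -> OK
  offset (1,0) -> (10,4): out of bounds -> FAIL
  offset (1,1) -> (10,5): out of bounds -> FAIL
All cells valid: no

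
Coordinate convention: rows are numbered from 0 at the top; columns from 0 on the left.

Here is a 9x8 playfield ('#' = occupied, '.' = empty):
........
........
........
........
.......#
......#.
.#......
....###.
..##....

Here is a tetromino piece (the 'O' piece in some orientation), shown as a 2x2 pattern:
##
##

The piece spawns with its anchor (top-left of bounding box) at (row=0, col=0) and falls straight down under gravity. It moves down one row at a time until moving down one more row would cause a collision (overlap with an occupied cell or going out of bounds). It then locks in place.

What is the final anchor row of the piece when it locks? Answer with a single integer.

Answer: 4

Derivation:
Spawn at (row=0, col=0). Try each row:
  row 0: fits
  row 1: fits
  row 2: fits
  row 3: fits
  row 4: fits
  row 5: blocked -> lock at row 4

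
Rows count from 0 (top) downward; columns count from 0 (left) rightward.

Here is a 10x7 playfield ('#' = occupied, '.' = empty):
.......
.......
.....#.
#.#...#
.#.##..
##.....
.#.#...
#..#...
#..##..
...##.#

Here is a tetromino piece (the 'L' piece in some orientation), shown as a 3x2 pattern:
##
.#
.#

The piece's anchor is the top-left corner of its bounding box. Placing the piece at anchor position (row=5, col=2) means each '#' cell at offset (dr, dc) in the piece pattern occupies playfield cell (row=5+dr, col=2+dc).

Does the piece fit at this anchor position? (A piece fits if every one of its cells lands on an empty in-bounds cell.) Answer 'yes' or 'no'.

Check each piece cell at anchor (5, 2):
  offset (0,0) -> (5,2): empty -> OK
  offset (0,1) -> (5,3): empty -> OK
  offset (1,1) -> (6,3): occupied ('#') -> FAIL
  offset (2,1) -> (7,3): occupied ('#') -> FAIL
All cells valid: no

Answer: no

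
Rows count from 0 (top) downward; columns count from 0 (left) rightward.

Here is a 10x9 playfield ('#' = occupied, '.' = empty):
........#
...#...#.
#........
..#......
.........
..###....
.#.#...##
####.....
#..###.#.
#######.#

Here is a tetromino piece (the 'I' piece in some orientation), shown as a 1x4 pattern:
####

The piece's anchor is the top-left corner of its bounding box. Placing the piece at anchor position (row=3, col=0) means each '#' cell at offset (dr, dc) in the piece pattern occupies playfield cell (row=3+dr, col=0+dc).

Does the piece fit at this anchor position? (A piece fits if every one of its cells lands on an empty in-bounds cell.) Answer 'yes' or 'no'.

Answer: no

Derivation:
Check each piece cell at anchor (3, 0):
  offset (0,0) -> (3,0): empty -> OK
  offset (0,1) -> (3,1): empty -> OK
  offset (0,2) -> (3,2): occupied ('#') -> FAIL
  offset (0,3) -> (3,3): empty -> OK
All cells valid: no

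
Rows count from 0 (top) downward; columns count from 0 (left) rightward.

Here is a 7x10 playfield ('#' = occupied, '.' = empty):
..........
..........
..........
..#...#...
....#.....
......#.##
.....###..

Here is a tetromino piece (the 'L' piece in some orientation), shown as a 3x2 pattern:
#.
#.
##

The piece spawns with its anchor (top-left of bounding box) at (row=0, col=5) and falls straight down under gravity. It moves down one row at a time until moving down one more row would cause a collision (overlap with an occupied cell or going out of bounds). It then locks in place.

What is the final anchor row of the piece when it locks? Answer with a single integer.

Spawn at (row=0, col=5). Try each row:
  row 0: fits
  row 1: blocked -> lock at row 0

Answer: 0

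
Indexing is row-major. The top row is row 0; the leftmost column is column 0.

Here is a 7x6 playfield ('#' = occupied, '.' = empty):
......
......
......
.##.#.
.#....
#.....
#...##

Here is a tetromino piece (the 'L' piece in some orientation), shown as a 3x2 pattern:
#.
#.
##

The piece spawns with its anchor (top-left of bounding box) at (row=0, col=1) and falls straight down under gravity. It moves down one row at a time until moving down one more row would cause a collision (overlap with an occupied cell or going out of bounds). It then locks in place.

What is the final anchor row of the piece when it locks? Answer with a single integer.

Answer: 0

Derivation:
Spawn at (row=0, col=1). Try each row:
  row 0: fits
  row 1: blocked -> lock at row 0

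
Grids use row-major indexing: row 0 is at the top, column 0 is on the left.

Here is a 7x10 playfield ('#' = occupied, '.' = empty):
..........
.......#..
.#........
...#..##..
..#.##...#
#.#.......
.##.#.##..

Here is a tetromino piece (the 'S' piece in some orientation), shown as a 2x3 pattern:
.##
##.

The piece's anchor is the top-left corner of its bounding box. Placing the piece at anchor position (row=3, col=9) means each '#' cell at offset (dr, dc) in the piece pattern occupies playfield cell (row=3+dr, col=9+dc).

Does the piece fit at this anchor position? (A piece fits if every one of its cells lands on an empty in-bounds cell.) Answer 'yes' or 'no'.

Check each piece cell at anchor (3, 9):
  offset (0,1) -> (3,10): out of bounds -> FAIL
  offset (0,2) -> (3,11): out of bounds -> FAIL
  offset (1,0) -> (4,9): occupied ('#') -> FAIL
  offset (1,1) -> (4,10): out of bounds -> FAIL
All cells valid: no

Answer: no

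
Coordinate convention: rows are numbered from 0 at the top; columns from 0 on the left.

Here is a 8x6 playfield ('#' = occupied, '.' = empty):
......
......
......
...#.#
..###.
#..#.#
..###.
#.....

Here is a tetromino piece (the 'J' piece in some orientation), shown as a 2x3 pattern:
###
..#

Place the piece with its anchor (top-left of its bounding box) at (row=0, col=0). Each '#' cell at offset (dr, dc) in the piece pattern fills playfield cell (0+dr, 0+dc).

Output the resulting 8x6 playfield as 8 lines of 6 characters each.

Answer: ###...
..#...
......
...#.#
..###.
#..#.#
..###.
#.....

Derivation:
Fill (0+0,0+0) = (0,0)
Fill (0+0,0+1) = (0,1)
Fill (0+0,0+2) = (0,2)
Fill (0+1,0+2) = (1,2)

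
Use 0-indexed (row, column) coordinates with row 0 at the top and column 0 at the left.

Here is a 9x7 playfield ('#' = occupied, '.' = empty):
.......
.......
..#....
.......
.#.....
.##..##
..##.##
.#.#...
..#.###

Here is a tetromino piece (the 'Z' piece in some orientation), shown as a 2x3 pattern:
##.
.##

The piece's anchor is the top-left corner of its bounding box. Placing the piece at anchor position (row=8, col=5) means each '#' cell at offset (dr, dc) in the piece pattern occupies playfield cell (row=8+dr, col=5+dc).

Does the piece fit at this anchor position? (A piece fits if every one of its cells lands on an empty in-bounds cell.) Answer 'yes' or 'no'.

Answer: no

Derivation:
Check each piece cell at anchor (8, 5):
  offset (0,0) -> (8,5): occupied ('#') -> FAIL
  offset (0,1) -> (8,6): occupied ('#') -> FAIL
  offset (1,1) -> (9,6): out of bounds -> FAIL
  offset (1,2) -> (9,7): out of bounds -> FAIL
All cells valid: no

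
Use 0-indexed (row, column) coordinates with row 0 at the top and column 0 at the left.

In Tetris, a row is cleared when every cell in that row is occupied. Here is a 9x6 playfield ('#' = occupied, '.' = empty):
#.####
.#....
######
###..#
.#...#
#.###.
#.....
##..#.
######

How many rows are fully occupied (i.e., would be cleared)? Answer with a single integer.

Answer: 2

Derivation:
Check each row:
  row 0: 1 empty cell -> not full
  row 1: 5 empty cells -> not full
  row 2: 0 empty cells -> FULL (clear)
  row 3: 2 empty cells -> not full
  row 4: 4 empty cells -> not full
  row 5: 2 empty cells -> not full
  row 6: 5 empty cells -> not full
  row 7: 3 empty cells -> not full
  row 8: 0 empty cells -> FULL (clear)
Total rows cleared: 2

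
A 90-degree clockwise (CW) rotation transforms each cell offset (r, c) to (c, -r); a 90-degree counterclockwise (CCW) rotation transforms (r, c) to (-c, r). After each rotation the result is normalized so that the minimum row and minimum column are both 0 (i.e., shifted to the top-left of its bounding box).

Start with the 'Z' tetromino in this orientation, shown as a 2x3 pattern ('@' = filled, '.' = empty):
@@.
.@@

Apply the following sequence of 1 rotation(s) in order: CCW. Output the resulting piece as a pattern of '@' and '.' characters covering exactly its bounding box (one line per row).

Start:
@@.
.@@
After rotation 1 (CCW):
.@
@@
@.

Answer: .@
@@
@.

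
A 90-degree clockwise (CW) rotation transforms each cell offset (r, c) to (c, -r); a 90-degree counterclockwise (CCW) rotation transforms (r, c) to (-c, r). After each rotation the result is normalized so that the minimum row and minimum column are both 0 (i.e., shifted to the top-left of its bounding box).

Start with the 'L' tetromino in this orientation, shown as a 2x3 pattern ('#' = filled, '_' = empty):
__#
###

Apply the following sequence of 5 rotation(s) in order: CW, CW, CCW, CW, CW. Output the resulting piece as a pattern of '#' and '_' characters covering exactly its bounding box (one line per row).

Start:
__#
###
After rotation 1 (CW):
#_
#_
##
After rotation 2 (CW):
###
#__
After rotation 3 (CCW):
#_
#_
##
After rotation 4 (CW):
###
#__
After rotation 5 (CW):
##
_#
_#

Answer: ##
_#
_#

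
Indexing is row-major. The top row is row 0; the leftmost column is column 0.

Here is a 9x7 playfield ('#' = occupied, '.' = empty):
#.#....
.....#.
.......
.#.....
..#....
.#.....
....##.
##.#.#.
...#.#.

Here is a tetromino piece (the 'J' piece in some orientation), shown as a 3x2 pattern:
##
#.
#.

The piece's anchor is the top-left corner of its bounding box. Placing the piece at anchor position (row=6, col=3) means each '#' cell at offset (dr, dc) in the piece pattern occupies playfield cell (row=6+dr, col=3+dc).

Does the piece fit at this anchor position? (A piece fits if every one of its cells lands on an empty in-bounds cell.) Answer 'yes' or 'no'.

Answer: no

Derivation:
Check each piece cell at anchor (6, 3):
  offset (0,0) -> (6,3): empty -> OK
  offset (0,1) -> (6,4): occupied ('#') -> FAIL
  offset (1,0) -> (7,3): occupied ('#') -> FAIL
  offset (2,0) -> (8,3): occupied ('#') -> FAIL
All cells valid: no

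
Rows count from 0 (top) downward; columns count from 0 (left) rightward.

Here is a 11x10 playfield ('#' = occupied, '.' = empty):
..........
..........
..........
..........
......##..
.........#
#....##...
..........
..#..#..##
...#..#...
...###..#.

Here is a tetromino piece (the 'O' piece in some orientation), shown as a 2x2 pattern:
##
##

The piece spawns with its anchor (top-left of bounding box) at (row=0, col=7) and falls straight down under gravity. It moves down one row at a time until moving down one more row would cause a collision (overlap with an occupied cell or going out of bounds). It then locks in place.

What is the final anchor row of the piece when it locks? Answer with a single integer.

Answer: 2

Derivation:
Spawn at (row=0, col=7). Try each row:
  row 0: fits
  row 1: fits
  row 2: fits
  row 3: blocked -> lock at row 2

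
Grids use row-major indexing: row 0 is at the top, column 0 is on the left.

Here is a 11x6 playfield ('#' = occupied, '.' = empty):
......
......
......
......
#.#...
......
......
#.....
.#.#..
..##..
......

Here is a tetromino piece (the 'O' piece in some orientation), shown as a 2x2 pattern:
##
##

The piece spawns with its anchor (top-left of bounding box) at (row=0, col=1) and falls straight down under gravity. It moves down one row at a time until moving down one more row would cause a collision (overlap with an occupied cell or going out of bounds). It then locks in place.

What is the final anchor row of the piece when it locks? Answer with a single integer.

Spawn at (row=0, col=1). Try each row:
  row 0: fits
  row 1: fits
  row 2: fits
  row 3: blocked -> lock at row 2

Answer: 2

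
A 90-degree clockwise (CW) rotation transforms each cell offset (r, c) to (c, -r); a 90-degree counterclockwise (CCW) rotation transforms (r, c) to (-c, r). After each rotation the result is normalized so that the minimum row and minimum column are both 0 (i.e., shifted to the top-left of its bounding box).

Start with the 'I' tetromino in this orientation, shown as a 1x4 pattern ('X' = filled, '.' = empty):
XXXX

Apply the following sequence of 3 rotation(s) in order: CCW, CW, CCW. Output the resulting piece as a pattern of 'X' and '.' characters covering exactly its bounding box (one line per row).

Answer: X
X
X
X

Derivation:
Start:
XXXX
After rotation 1 (CCW):
X
X
X
X
After rotation 2 (CW):
XXXX
After rotation 3 (CCW):
X
X
X
X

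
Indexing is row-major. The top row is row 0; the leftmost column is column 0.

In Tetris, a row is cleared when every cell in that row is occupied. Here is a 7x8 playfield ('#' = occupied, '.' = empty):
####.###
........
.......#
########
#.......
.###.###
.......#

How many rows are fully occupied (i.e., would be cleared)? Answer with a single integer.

Check each row:
  row 0: 1 empty cell -> not full
  row 1: 8 empty cells -> not full
  row 2: 7 empty cells -> not full
  row 3: 0 empty cells -> FULL (clear)
  row 4: 7 empty cells -> not full
  row 5: 2 empty cells -> not full
  row 6: 7 empty cells -> not full
Total rows cleared: 1

Answer: 1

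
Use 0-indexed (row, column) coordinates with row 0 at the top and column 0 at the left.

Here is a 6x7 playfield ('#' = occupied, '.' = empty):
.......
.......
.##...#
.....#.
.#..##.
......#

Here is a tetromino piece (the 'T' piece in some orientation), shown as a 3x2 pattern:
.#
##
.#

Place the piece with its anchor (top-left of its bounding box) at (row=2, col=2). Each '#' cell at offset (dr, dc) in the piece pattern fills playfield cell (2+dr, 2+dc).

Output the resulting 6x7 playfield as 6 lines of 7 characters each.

Fill (2+0,2+1) = (2,3)
Fill (2+1,2+0) = (3,2)
Fill (2+1,2+1) = (3,3)
Fill (2+2,2+1) = (4,3)

Answer: .......
.......
.###..#
..##.#.
.#.###.
......#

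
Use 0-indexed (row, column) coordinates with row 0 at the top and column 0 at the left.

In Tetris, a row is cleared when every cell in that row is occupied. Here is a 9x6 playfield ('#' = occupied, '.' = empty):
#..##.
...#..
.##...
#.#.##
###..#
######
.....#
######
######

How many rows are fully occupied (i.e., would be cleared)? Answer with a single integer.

Answer: 3

Derivation:
Check each row:
  row 0: 3 empty cells -> not full
  row 1: 5 empty cells -> not full
  row 2: 4 empty cells -> not full
  row 3: 2 empty cells -> not full
  row 4: 2 empty cells -> not full
  row 5: 0 empty cells -> FULL (clear)
  row 6: 5 empty cells -> not full
  row 7: 0 empty cells -> FULL (clear)
  row 8: 0 empty cells -> FULL (clear)
Total rows cleared: 3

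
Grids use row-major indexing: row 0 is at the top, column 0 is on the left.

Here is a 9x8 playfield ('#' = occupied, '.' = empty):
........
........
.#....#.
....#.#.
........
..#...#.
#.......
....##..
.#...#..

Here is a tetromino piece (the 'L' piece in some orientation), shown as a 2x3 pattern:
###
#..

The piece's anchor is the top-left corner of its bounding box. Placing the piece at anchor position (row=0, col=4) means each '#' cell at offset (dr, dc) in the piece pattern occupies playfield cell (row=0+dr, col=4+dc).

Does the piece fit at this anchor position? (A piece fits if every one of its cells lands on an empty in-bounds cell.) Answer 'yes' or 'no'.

Answer: yes

Derivation:
Check each piece cell at anchor (0, 4):
  offset (0,0) -> (0,4): empty -> OK
  offset (0,1) -> (0,5): empty -> OK
  offset (0,2) -> (0,6): empty -> OK
  offset (1,0) -> (1,4): empty -> OK
All cells valid: yes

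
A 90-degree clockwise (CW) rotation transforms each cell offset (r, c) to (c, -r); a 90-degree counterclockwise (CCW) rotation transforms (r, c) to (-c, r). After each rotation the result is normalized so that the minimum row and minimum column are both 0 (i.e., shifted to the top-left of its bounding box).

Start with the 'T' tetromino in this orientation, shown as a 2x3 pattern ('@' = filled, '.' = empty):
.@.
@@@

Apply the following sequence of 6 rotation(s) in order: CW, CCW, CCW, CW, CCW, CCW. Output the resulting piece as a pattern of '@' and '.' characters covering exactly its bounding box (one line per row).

Answer: @@@
.@.

Derivation:
Start:
.@.
@@@
After rotation 1 (CW):
@.
@@
@.
After rotation 2 (CCW):
.@.
@@@
After rotation 3 (CCW):
.@
@@
.@
After rotation 4 (CW):
.@.
@@@
After rotation 5 (CCW):
.@
@@
.@
After rotation 6 (CCW):
@@@
.@.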